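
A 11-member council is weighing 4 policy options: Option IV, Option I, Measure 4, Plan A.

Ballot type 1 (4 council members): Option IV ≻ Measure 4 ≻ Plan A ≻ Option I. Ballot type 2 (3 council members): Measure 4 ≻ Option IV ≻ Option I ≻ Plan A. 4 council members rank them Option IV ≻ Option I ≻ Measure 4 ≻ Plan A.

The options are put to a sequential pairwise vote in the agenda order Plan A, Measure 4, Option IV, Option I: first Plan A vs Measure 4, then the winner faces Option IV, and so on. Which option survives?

Option IV

Round 1: Plan A vs Measure 4 — 0–11, Measure 4 advances.
Round 2: Measure 4 vs Option IV — 3–8, Option IV advances.
Round 3: Option IV vs Option I — 11–0, Option IV advances.
Option IV survives the agenda.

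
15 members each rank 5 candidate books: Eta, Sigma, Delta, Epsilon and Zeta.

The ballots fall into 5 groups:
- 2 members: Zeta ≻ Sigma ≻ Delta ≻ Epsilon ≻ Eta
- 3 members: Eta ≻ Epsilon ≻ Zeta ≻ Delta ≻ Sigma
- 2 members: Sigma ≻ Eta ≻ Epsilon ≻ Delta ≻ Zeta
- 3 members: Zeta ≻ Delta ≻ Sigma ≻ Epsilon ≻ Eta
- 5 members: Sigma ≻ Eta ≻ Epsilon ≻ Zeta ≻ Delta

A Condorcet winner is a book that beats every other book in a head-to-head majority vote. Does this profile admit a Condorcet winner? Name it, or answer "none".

Check each pair by majority over 15 ballots:
Eta vs Sigma: Sigma wins 12–3.
Eta vs Delta: 10 to 5, Eta.
Eta vs Epsilon: Eta wins 10–5.
Eta vs Zeta: Eta, 10–5.
Sigma vs Delta: Sigma is ranked higher on 2+2+5 = 9 ballots, Delta on 6. Sigma wins 9–6.
Sigma–Epsilon: Sigma 12–3.
Sigma vs Zeta: Zeta, 8–7.
Delta vs Epsilon: Epsilon, 10–5.
Delta vs Zeta: Delta preferred on 2 ballots; Zeta wins 13–2.
Epsilon vs Zeta: Epsilon, 10–5.
Each book drops at least one matchup (Eta loses to Sigma; Sigma loses to Zeta; Delta loses to Eta; Epsilon loses to Eta; Zeta loses to Eta); the cycle Eta beats Zeta beats Sigma beats Eta rules out a Condorcet winner.

none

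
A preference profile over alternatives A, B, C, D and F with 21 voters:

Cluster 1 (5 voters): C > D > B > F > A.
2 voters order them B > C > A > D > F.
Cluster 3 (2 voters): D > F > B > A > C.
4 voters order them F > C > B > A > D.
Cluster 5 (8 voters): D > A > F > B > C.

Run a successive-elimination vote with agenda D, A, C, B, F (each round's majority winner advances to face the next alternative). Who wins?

Round 1: D vs A — 15–6, D advances.
Round 2: D vs C — 10–11, C advances.
Round 3: C vs B — 9–12, B advances.
Round 4: B vs F — 7–14, F advances.
F survives the agenda.

F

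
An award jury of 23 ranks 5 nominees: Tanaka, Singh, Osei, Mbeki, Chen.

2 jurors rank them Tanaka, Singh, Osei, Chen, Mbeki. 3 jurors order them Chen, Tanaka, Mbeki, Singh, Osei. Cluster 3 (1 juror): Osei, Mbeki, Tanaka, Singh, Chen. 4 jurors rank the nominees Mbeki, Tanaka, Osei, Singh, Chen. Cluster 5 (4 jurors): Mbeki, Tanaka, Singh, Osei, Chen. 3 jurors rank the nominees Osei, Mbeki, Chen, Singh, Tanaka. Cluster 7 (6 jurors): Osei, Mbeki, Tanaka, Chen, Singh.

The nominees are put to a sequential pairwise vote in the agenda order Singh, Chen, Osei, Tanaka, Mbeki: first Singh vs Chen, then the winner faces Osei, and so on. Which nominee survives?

Round 1: Singh vs Chen — 11–12, Chen advances.
Round 2: Chen vs Osei — 3–20, Osei advances.
Round 3: Osei vs Tanaka — 10–13, Tanaka advances.
Round 4: Tanaka vs Mbeki — 5–18, Mbeki advances.
Mbeki survives the agenda.

Mbeki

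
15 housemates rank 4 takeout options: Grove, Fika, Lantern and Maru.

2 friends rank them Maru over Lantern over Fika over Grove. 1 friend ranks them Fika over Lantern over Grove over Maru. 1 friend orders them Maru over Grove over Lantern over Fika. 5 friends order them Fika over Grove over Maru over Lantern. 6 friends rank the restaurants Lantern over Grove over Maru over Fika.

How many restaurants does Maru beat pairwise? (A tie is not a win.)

Maru against each rival (15 friends):
Maru vs Grove: 2+1 = 3 for Maru, 12 for Grove — Grove by 12–3.
Maru vs Fika: Maru wins 9–6.
Maru vs Lantern: Maru wins 8–7.
Maru beats Fika, Lantern; loses to Grove — 2 pairwise wins.

2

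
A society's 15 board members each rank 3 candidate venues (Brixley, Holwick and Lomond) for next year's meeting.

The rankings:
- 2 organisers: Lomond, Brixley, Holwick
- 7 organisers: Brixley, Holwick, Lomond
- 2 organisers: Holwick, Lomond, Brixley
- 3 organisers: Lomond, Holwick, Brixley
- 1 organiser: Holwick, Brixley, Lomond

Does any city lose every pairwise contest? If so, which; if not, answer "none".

Pairwise majorities:
Brixley vs Holwick: Brixley wins 9–6.
Brixley vs Lomond: 8 to 7, Brixley.
Holwick vs Lomond: Holwick is ranked higher on 7+2+1 = 10 ballots, Lomond on 5. Holwick wins 10–5.
Lomond loses to every other city — it is the Condorcet loser.

Lomond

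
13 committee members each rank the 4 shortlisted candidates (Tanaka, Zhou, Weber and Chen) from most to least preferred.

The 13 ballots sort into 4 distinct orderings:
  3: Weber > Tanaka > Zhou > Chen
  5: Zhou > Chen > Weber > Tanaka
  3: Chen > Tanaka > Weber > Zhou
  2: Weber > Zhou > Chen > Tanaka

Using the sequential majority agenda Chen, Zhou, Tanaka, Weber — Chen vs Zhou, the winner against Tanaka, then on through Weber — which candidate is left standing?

Round 1: Chen vs Zhou — 3–10, Zhou advances.
Round 2: Zhou vs Tanaka — 7–6, Zhou advances.
Round 3: Zhou vs Weber — 5–8, Weber advances.
The agenda winner is Weber.

Weber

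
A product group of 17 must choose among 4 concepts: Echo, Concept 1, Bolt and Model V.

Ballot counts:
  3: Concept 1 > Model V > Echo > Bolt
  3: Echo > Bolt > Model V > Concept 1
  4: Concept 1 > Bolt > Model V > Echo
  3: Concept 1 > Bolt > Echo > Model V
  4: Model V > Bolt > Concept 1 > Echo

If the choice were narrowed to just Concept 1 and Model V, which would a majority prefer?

Concept 1

Ballots ranking Concept 1 above Model V: 3 + 4 + 3 = 10.
Ballots ranking Model V above Concept 1: 17 − 10 = 7.
Concept 1 wins the head-to-head 10–7.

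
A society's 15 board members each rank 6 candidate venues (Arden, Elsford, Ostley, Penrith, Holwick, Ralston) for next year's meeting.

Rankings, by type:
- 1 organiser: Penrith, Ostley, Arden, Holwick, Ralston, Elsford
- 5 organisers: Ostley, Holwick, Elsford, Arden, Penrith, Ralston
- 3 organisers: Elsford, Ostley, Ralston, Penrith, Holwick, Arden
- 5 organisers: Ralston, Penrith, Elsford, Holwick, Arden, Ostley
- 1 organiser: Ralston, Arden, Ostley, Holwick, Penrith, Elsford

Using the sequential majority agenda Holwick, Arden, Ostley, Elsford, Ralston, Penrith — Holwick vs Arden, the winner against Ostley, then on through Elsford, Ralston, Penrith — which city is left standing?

Round 1: Holwick vs Arden — 13–2, Holwick advances.
Round 2: Holwick vs Ostley — 5–10, Ostley advances.
Round 3: Ostley vs Elsford — 7–8, Elsford advances.
Round 4: Elsford vs Ralston — 8–7, Elsford advances.
Round 5: Elsford vs Penrith — 8–7, Elsford advances.
Elsford survives the agenda.

Elsford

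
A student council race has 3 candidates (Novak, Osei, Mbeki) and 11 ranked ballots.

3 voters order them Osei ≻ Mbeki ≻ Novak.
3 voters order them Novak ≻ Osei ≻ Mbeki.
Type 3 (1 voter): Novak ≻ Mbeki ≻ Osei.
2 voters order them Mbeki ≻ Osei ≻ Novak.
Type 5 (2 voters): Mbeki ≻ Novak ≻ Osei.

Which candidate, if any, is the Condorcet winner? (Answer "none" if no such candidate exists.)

none

Pairwise majorities:
Novak vs Osei: 3+1+2 = 6 for Novak, 5 for Osei — Novak by 6–5.
Novak vs Mbeki: Novak is ranked higher on 3+1 = 4 ballots, Mbeki on 7. Mbeki wins 7–4.
Osei vs Mbeki: Osei is ranked higher on 3+3 = 6 ballots, Mbeki on 5. Osei wins 6–5.
Each candidate drops at least one matchup (Novak loses to Mbeki; Osei loses to Novak; Mbeki loses to Osei); the cycle Novak → Osei → Mbeki → Novak rules out a Condorcet winner.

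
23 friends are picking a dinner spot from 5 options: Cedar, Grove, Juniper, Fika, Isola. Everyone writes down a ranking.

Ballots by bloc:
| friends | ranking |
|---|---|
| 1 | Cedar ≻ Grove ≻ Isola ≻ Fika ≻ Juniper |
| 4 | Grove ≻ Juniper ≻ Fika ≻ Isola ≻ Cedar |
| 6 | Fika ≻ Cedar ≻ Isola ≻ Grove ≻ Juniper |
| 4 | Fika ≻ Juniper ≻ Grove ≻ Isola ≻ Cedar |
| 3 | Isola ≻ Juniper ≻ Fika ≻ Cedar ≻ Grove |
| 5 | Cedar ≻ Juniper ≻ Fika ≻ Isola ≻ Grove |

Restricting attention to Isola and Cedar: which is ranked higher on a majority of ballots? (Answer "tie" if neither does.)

Cedar

Ballots ranking Isola above Cedar: 4 + 4 + 3 = 11.
Ballots ranking Cedar above Isola: 23 − 11 = 12.
Cedar wins the head-to-head 12–11.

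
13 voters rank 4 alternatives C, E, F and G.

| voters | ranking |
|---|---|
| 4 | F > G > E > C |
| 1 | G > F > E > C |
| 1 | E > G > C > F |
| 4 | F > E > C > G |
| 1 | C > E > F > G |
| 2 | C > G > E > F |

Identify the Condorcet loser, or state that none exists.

none

Pairwise majorities:
C–E: E 10–3.
C vs F: C preferred on 1+1+2 = 4 ballots; F wins 9–4.
C–G: C 7–6.
E vs F: 1+1+2 = 4 for E, 9 for F — F by 9–4.
E vs G: 1+4+1 = 6 for E, 7 for G — G by 7–6.
F vs G: 4+4+1 = 9 for F, 4 for G — F by 9–4.
Each alternative has at least one pairwise win (C beats G; E beats C; F beats C; G beats E) — no Condorcet loser.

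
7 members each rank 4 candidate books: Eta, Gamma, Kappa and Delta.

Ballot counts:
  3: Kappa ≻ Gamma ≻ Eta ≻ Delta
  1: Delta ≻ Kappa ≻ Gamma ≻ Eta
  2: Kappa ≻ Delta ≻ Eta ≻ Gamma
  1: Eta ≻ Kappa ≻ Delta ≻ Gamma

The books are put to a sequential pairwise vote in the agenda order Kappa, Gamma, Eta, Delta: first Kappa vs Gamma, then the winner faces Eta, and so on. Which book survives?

Round 1: Kappa vs Gamma — 7–0, Kappa advances.
Round 2: Kappa vs Eta — 6–1, Kappa advances.
Round 3: Kappa vs Delta — 6–1, Kappa advances.
Kappa survives the agenda.

Kappa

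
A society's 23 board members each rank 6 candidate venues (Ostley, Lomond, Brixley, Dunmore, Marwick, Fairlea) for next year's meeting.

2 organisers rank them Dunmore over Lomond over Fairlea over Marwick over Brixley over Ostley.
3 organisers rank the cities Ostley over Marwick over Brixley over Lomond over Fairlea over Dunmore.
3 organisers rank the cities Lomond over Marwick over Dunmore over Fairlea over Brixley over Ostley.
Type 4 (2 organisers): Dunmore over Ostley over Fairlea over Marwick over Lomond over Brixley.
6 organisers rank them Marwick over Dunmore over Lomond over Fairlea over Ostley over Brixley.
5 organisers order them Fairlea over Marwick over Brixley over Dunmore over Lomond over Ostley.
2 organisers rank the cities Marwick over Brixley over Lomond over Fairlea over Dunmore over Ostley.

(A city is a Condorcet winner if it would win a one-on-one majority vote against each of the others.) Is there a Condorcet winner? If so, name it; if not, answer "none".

Marwick

Check each pair by majority over 23 ballots:
Ostley vs Lomond: Lomond wins 18–5.
Ostley–Brixley: Brixley 12–11.
Ostley vs Dunmore: Dunmore, 20–3.
Ostley–Marwick: Marwick 18–5.
Ostley vs Fairlea: Fairlea, 18–5.
Lomond–Brixley: Lomond 13–10.
Lomond–Dunmore: Dunmore 15–8.
Lomond–Marwick: Marwick 18–5.
Lomond vs Fairlea: Lomond wins 16–7.
Brixley vs Dunmore: Dunmore, 13–10.
Brixley–Marwick: Marwick 23–0.
Brixley–Fairlea: Fairlea 18–5.
Dunmore vs Marwick: Marwick wins 19–4.
Dunmore vs Fairlea: Dunmore wins 13–10.
Marwick vs Fairlea: Marwick, 14–9.
Marwick defeats every rival head-to-head and is the Condorcet winner.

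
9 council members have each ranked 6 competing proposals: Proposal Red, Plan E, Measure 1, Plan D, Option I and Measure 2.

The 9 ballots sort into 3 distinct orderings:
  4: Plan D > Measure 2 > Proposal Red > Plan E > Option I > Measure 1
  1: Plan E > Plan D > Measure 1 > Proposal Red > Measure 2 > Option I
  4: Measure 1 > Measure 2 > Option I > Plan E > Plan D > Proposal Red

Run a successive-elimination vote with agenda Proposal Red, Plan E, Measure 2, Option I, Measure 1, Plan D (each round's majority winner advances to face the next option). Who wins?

Plan D

Round 1: Proposal Red vs Plan E — 4–5, Plan E advances.
Round 2: Plan E vs Measure 2 — 1–8, Measure 2 advances.
Round 3: Measure 2 vs Option I — 9–0, Measure 2 advances.
Round 4: Measure 2 vs Measure 1 — 4–5, Measure 1 advances.
Round 5: Measure 1 vs Plan D — 4–5, Plan D advances.
Plan D survives the agenda.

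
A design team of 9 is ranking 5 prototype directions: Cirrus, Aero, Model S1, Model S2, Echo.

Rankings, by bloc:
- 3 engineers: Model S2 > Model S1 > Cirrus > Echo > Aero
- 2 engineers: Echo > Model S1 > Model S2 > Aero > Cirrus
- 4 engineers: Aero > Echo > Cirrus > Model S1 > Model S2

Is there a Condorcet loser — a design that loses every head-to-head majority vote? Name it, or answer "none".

Head-to-head results (9 engineers):
Cirrus vs Aero: Aero, 6–3.
Cirrus vs Model S1: 4 to 5, Model S1.
Cirrus vs Model S2: Cirrus preferred on 4 ballots; Model S2 wins 5–4.
Cirrus vs Echo: Echo, 6–3.
Aero vs Model S1: Aero is ranked higher on 4 ballots, Model S1 on 5. Model S1 wins 5–4.
Aero vs Model S2: Aero is ranked higher on 4 ballots, Model S2 on 5. Model S2 wins 5–4.
Aero vs Echo: Echo wins 5–4.
Model S1 vs Model S2: 6 to 3, Model S1.
Model S1 vs Echo: Echo, 6–3.
Model S2 vs Echo: 3 to 6, Echo.
Cirrus is beaten in every head-to-head and is the Condorcet loser.

Cirrus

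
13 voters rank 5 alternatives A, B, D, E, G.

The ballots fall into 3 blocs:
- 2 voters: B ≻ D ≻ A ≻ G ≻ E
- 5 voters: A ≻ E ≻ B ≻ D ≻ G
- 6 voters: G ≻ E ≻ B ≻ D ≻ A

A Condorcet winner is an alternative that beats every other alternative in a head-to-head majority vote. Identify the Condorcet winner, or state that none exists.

Pairwise majorities:
A vs B: B, 8–5.
A vs D: D wins 8–5.
A vs E: A wins 7–6.
A–G: A 7–6.
B vs D: B, 13–0.
B vs E: E, 11–2.
B–G: B 7–6.
D vs E: E, 11–2.
D vs G: D wins 7–6.
E–G: G 8–5.
Each alternative drops at least one matchup (A loses to B; B loses to E; D loses to B; E loses to A; G loses to A); the cycle A beats E beats B beats A rules out a Condorcet winner.

none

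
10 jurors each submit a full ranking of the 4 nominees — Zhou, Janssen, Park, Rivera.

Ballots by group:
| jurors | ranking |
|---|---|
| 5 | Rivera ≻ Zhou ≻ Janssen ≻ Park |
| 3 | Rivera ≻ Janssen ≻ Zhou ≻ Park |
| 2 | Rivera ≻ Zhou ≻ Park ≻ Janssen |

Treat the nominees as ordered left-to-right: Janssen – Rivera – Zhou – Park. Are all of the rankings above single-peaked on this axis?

Axis positions: Janssen=1, Rivera=2, Zhou=3, Park=4.
Group 1 (peak Rivera at position 2): ranking walks positions 2-3-1-4, expanding outward from the peak — single-peaked.
Group 2 (peak Rivera at position 2): ranking walks positions 2-1-3-4, expanding outward from the peak — single-peaked.
Group 3 (peak Rivera at position 2): ranking walks positions 2-3-4-1, expanding outward from the peak — single-peaked.
Every ranking is single-peaked on this axis.

yes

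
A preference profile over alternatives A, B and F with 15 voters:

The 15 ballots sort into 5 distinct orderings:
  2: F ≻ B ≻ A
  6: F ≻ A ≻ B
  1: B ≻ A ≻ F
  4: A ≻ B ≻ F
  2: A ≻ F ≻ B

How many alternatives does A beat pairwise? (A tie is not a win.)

A against each rival (15 voters):
A vs B: 12 to 3, A.
A vs F: F, 8–7.
A beats B; loses to F — 1 pairwise win.

1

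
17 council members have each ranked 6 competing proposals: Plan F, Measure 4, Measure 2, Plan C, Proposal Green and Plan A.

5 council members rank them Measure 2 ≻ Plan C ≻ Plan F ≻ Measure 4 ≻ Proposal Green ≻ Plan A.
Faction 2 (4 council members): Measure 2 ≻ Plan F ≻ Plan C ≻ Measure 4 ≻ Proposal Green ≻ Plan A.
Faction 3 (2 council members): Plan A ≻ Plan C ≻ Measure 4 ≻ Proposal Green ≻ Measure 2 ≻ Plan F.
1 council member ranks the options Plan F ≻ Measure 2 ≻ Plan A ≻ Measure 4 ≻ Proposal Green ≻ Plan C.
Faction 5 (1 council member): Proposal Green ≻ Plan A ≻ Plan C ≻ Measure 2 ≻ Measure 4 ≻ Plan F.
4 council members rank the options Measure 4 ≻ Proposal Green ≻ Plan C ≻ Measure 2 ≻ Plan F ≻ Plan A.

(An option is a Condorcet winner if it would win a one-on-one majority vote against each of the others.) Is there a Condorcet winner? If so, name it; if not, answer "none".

Pairwise majorities:
Plan F vs Measure 4: 5+4+1 = 10 for Plan F, 7 for Measure 4 — Plan F by 10–7.
Plan F vs Measure 2: 1 for Plan F, 16 for Measure 2 — Measure 2 by 16–1.
Plan F vs Plan C: 4+1 = 5 for Plan F, 12 for Plan C — Plan C by 12–5.
Plan F vs Proposal Green: 10 to 7, Plan F.
Plan F vs Plan A: 14 to 3, Plan F.
Measure 4 vs Measure 2: Measure 4 is ranked higher on 2+4 = 6 ballots, Measure 2 on 11. Measure 2 wins 11–6.
Measure 4 vs Plan C: Measure 4 preferred on 1+4 = 5 ballots; Plan C wins 12–5.
Measure 4 vs Proposal Green: 5+4+2+1+4 = 16 for Measure 4, 1 for Proposal Green — Measure 4 by 16–1.
Measure 4 vs Plan A: 5+4+4 = 13 for Measure 4, 4 for Plan A — Measure 4 by 13–4.
Measure 2 vs Plan C: Measure 2 is ranked higher on 5+4+1 = 10 ballots, Plan C on 7. Measure 2 wins 10–7.
Measure 2 vs Proposal Green: 10 to 7, Measure 2.
Measure 2 vs Plan A: 14 to 3, Measure 2.
Plan C vs Proposal Green: Plan C preferred on 5+4+2 = 11 ballots; Plan C wins 11–6.
Plan C vs Plan A: 13 to 4, Plan C.
Proposal Green vs Plan A: Proposal Green preferred on 5+4+1+4 = 14 ballots; Proposal Green wins 14–3.
Measure 2 defeats every rival head-to-head and is the Condorcet winner.

Measure 2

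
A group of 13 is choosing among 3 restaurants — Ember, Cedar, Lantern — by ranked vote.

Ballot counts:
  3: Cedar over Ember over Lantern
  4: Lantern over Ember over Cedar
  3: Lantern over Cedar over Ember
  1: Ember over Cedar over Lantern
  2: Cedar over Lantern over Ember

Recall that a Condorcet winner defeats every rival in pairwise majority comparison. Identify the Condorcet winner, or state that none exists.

Lantern

Pairwise majorities:
Ember vs Cedar: 5 to 8, Cedar.
Ember vs Lantern: Ember preferred on 3+1 = 4 ballots; Lantern wins 9–4.
Cedar vs Lantern: Lantern wins 7–6.
Only Lantern has no losses; Lantern is the Condorcet winner.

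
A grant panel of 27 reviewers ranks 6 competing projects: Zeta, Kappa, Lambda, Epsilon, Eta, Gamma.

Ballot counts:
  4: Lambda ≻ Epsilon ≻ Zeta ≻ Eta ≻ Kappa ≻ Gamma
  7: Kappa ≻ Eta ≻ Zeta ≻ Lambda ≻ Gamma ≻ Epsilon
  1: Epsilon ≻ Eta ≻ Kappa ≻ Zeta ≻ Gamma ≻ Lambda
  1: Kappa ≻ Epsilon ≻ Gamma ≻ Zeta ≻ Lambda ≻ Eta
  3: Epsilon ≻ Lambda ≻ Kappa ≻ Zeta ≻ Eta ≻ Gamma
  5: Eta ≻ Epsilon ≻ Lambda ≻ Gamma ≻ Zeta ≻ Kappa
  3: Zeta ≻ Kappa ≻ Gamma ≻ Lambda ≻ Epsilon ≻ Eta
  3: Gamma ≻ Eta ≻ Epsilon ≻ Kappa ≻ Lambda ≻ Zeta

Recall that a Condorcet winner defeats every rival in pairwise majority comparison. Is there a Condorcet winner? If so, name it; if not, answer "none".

Check each pair by majority over 27 ballots:
Zeta–Kappa: Kappa 15–12.
Zeta vs Lambda: Lambda wins 15–12.
Zeta vs Epsilon: Epsilon wins 17–10.
Zeta vs Eta: Eta, 16–11.
Zeta vs Gamma: Zeta wins 18–9.
Kappa–Lambda: Kappa 15–12.
Kappa–Epsilon: Epsilon 16–11.
Kappa vs Eta: Kappa, 14–13.
Kappa–Gamma: Kappa 19–8.
Lambda vs Epsilon: Lambda, 14–13.
Lambda vs Eta: Eta, 16–11.
Lambda–Gamma: Lambda 19–8.
Epsilon vs Eta: Eta, 15–12.
Epsilon vs Gamma: Epsilon wins 14–13.
Eta–Gamma: Eta 20–7.
Every project loses at least once (Zeta loses to Kappa; Kappa loses to Epsilon; Lambda loses to Kappa; Epsilon loses to Lambda; Eta loses to Kappa; Gamma loses to Zeta). The majority relation contains the cycle Kappa > Lambda > Epsilon > Kappa, so there is no Condorcet winner.

none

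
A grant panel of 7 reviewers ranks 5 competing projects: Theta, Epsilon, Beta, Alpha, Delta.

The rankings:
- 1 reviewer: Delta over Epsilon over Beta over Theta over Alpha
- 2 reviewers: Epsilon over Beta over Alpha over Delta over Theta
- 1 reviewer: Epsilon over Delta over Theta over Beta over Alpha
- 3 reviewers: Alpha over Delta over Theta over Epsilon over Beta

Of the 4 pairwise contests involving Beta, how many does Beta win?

Beta against each rival (7 reviewers):
Beta–Theta: Theta 4–3.
Beta–Epsilon: Epsilon 7–0.
Beta vs Alpha: Beta wins 4–3.
Beta vs Delta: 2 to 5, Delta.
Beta beats Alpha; loses to Theta, Epsilon, Delta — 1 pairwise win.

1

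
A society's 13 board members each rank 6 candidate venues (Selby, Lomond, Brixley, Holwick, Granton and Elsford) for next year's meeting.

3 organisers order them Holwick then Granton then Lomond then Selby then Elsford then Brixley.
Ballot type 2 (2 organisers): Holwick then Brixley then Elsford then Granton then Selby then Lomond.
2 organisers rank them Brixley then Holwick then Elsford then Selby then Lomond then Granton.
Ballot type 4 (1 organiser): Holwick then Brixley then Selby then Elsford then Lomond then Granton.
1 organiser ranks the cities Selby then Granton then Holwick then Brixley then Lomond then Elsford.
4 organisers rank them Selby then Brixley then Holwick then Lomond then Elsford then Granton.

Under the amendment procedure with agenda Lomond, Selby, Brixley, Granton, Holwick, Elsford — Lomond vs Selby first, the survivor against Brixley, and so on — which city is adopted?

Round 1: Lomond vs Selby — 3–10, Selby advances.
Round 2: Selby vs Brixley — 8–5, Selby advances.
Round 3: Selby vs Granton — 8–5, Selby advances.
Round 4: Selby vs Holwick — 5–8, Holwick advances.
Round 5: Holwick vs Elsford — 13–0, Holwick advances.
Holwick survives the agenda.

Holwick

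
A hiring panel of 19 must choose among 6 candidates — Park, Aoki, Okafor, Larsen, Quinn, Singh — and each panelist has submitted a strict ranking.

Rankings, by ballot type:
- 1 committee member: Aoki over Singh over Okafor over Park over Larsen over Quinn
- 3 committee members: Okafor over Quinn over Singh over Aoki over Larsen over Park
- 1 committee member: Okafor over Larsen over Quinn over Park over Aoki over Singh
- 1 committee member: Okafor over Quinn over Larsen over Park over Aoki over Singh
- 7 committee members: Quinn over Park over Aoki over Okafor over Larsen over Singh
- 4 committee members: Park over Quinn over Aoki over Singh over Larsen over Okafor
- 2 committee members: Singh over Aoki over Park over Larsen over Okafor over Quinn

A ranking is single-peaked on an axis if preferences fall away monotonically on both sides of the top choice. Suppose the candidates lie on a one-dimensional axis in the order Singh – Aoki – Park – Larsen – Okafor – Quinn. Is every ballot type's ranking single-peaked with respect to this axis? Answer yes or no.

no

Axis positions: Singh=1, Aoki=2, Park=3, Larsen=4, Okafor=5, Quinn=6.
Ballot type 1: ranking walks positions 2-1-5-3-4-6; Okafor is ranked above Park even though Park lies between Okafor and the peak Aoki on the axis — preferences dip and rise again. Not single-peaked.
Ballot type 2: ranking walks positions 5-6-1-2-4-3; Singh is ranked above Larsen even though Larsen lies between Singh and the peak Okafor on the axis — preferences dip and rise again. Not single-peaked.
Ballot type 3 (peak Okafor at position 5): ranking walks positions 5-4-6-3-2-1, expanding outward from the peak — single-peaked.
Ballot type 4 (peak Okafor at position 5): ranking walks positions 5-6-4-3-2-1, expanding outward from the peak — single-peaked.
Ballot type 5: ranking walks positions 6-3-2-5-4-1; Park is ranked above Okafor even though Okafor lies between Park and the peak Quinn on the axis — preferences dip and rise again. Not single-peaked.
Ballot type 6: ranking walks positions 3-6-2-1-4-5; Quinn is ranked above Larsen even though Larsen lies between Quinn and the peak Park on the axis — preferences dip and rise again. Not single-peaked.
Ballot type 7 (peak Singh at position 1): ranking walks positions 1-2-3-4-5-6, expanding outward from the peak — single-peaked.
Ballot type 1 violates single-peakedness, so the profile is not single-peaked on this axis.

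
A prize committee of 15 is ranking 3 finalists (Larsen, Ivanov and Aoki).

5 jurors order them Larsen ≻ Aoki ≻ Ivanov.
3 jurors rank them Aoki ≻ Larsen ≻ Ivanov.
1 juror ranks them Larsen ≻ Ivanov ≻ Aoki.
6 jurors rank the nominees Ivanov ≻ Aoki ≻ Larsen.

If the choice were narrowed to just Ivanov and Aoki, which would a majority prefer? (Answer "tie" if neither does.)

Ballots ranking Ivanov above Aoki: 1 + 6 = 7.
Ballots ranking Aoki above Ivanov: 15 − 7 = 8.
Aoki wins the head-to-head 8–7.

Aoki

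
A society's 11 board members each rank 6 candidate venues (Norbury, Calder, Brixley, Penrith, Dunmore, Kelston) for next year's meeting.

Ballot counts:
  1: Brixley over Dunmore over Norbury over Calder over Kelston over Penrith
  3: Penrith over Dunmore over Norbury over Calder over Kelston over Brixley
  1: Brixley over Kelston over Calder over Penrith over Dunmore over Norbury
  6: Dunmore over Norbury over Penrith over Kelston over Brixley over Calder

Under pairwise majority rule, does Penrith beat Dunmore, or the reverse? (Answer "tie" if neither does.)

Dunmore

Ballots ranking Penrith above Dunmore: 3 + 1 = 4.
Ballots ranking Dunmore above Penrith: 11 − 4 = 7.
Dunmore wins the head-to-head 7–4.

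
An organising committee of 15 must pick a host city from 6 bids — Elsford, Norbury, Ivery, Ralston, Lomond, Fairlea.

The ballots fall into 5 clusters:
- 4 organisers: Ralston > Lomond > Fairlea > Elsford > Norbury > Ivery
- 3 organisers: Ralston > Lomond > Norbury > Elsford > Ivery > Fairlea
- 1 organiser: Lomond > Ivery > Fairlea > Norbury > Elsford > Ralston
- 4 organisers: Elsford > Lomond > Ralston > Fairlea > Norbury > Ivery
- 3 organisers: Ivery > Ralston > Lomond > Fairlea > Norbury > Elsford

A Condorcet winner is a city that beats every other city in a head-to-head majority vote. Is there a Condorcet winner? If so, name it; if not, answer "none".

Ralston

Check each pair by majority over 15 ballots:
Elsford vs Norbury: Elsford is ranked higher on 4+4 = 8 ballots, Norbury on 7. Elsford wins 8–7.
Elsford vs Ivery: Elsford preferred on 4+3+4 = 11 ballots; Elsford wins 11–4.
Elsford vs Ralston: 1+4 = 5 for Elsford, 10 for Ralston — Ralston by 10–5.
Elsford vs Lomond: Elsford preferred on 4 ballots; Lomond wins 11–4.
Elsford vs Fairlea: Elsford is ranked higher on 3+4 = 7 ballots, Fairlea on 8. Fairlea wins 8–7.
Norbury vs Ivery: Norbury is ranked higher on 4+3+4 = 11 ballots, Ivery on 4. Norbury wins 11–4.
Norbury vs Ralston: Norbury is ranked higher on 1 ballot, Ralston on 14. Ralston wins 14–1.
Norbury vs Lomond: Norbury is ranked higher on 0 ballots, Lomond on 15. Lomond wins 15–0.
Norbury vs Fairlea: Norbury preferred on 3 ballots; Fairlea wins 12–3.
Ivery vs Ralston: 4 to 11, Ralston.
Ivery vs Lomond: 3 for Ivery, 12 for Lomond — Lomond by 12–3.
Ivery vs Fairlea: Ivery is ranked higher on 3+1+3 = 7 ballots, Fairlea on 8. Fairlea wins 8–7.
Ralston vs Lomond: 10 to 5, Ralston.
Ralston vs Fairlea: 14 to 1, Ralston.
Lomond vs Fairlea: Lomond is ranked higher on 4+3+1+4+3 = 15 ballots, Fairlea on 0. Lomond wins 15–0.
Ralston wins every pairwise contest, so Ralston is the Condorcet winner.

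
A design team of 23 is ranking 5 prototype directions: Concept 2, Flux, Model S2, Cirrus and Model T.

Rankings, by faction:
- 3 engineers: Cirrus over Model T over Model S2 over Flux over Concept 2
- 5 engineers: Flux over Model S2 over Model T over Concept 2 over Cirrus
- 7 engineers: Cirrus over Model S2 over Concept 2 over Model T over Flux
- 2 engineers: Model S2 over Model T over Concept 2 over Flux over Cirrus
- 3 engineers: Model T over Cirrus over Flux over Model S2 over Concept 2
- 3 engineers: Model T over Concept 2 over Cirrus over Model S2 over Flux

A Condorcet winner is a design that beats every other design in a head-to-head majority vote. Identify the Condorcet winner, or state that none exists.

Check each pair by majority over 23 ballots:
Concept 2 vs Flux: Concept 2, 12–11.
Concept 2 vs Model S2: Model S2, 20–3.
Concept 2 vs Cirrus: Cirrus wins 13–10.
Concept 2–Model T: Model T 16–7.
Flux vs Model S2: Model S2 wins 15–8.
Flux vs Cirrus: Cirrus wins 16–7.
Flux vs Model T: Model T wins 18–5.
Model S2–Cirrus: Cirrus 16–7.
Model S2–Model T: Model S2 14–9.
Cirrus vs Model T: Model T, 13–10.
Every design loses at least once (Concept 2 loses to Model S2; Flux loses to Concept 2; Model S2 loses to Cirrus; Cirrus loses to Model T; Model T loses to Model S2). The majority relation contains the cycle Model S2 beats Model T beats Cirrus beats Model S2, so there is no Condorcet winner.

none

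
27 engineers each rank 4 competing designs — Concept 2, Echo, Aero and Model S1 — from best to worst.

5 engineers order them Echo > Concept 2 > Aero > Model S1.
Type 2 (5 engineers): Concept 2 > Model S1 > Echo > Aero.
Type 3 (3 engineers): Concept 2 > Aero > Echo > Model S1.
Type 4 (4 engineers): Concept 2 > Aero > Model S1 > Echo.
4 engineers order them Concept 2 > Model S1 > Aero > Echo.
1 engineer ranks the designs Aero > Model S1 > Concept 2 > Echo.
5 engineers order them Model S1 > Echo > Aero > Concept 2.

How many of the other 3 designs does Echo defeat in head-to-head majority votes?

Echo against each rival (27 engineers):
Echo vs Concept 2: 5+5 = 10 for Echo, 17 for Concept 2 — Concept 2 by 17–10.
Echo vs Aero: Echo is ranked higher on 5+5+5 = 15 ballots, Aero on 12. Echo wins 15–12.
Echo vs Model S1: Model S1 wins 19–8.
Echo beats Aero; loses to Concept 2, Model S1 — 1 pairwise win.

1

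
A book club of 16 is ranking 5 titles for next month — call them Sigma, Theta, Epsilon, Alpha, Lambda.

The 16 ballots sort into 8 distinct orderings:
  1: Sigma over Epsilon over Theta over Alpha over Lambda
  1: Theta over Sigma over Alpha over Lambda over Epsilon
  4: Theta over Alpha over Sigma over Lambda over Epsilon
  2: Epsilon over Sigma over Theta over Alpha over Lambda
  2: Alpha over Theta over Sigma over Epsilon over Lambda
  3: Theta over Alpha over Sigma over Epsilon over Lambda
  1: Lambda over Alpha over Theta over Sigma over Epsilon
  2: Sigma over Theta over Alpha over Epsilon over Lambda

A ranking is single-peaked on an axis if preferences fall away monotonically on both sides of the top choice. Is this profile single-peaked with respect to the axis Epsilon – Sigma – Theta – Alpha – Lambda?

Axis positions: Epsilon=1, Sigma=2, Theta=3, Alpha=4, Lambda=5.
Cluster 1 (peak Sigma at position 2): ranking walks positions 2-1-3-4-5, expanding outward from the peak — single-peaked.
Cluster 2 (peak Theta at position 3): ranking walks positions 3-2-4-5-1, expanding outward from the peak — single-peaked.
Cluster 3 (peak Theta at position 3): ranking walks positions 3-4-2-5-1, expanding outward from the peak — single-peaked.
Cluster 4 (peak Epsilon at position 1): ranking walks positions 1-2-3-4-5, expanding outward from the peak — single-peaked.
Cluster 5 (peak Alpha at position 4): ranking walks positions 4-3-2-1-5, expanding outward from the peak — single-peaked.
Cluster 6 (peak Theta at position 3): ranking walks positions 3-4-2-1-5, expanding outward from the peak — single-peaked.
Cluster 7 (peak Lambda at position 5): ranking walks positions 5-4-3-2-1, expanding outward from the peak — single-peaked.
Cluster 8 (peak Sigma at position 2): ranking walks positions 2-3-4-1-5, expanding outward from the peak — single-peaked.
Every ranking is single-peaked on this axis.

yes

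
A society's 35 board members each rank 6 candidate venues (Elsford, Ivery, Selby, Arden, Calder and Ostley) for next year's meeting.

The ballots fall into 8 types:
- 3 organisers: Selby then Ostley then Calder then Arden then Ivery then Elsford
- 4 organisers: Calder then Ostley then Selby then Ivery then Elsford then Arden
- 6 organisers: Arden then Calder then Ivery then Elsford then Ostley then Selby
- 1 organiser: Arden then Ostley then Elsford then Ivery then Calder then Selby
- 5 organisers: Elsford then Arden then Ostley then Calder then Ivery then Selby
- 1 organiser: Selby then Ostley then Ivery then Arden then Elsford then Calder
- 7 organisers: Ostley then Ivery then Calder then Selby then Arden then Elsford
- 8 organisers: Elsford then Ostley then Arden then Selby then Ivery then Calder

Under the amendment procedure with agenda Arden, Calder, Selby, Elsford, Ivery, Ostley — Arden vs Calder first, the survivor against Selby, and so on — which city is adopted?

Round 1: Arden vs Calder — 21–14, Arden advances.
Round 2: Arden vs Selby — 20–15, Arden advances.
Round 3: Arden vs Elsford — 18–17, Arden advances.
Round 4: Arden vs Ivery — 23–12, Arden advances.
Round 5: Arden vs Ostley — 12–23, Ostley advances.
Ostley survives the agenda.

Ostley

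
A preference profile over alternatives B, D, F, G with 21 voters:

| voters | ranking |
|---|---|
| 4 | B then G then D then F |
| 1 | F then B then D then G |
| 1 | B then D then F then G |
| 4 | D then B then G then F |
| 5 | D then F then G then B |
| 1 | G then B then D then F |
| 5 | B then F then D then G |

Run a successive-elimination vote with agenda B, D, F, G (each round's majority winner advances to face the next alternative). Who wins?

B

Round 1: B vs D — 12–9, B advances.
Round 2: B vs F — 15–6, B advances.
Round 3: B vs G — 15–6, B advances.
The agenda winner is B.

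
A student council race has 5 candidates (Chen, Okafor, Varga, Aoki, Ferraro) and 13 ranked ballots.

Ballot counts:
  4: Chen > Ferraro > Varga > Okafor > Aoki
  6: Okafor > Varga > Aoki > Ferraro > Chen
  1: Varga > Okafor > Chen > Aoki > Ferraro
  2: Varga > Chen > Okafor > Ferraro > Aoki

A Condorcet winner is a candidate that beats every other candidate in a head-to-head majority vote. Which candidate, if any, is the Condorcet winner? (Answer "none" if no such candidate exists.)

Check each pair by majority over 13 ballots:
Chen vs Okafor: Chen preferred on 4+2 = 6 ballots; Okafor wins 7–6.
Chen vs Varga: Chen is ranked higher on 4 ballots, Varga on 9. Varga wins 9–4.
Chen vs Aoki: Chen is ranked higher on 4+1+2 = 7 ballots, Aoki on 6. Chen wins 7–6.
Chen vs Ferraro: 7 to 6, Chen.
Okafor vs Varga: Okafor is ranked higher on 6 ballots, Varga on 7. Varga wins 7–6.
Okafor vs Aoki: 4+6+1+2 = 13 for Okafor, 0 for Aoki — Okafor by 13–0.
Okafor vs Ferraro: Okafor is ranked higher on 6+1+2 = 9 ballots, Ferraro on 4. Okafor wins 9–4.
Varga vs Aoki: Varga is ranked higher on 4+6+1+2 = 13 ballots, Aoki on 0. Varga wins 13–0.
Varga vs Ferraro: 6+1+2 = 9 for Varga, 4 for Ferraro — Varga by 9–4.
Aoki vs Ferraro: Aoki preferred on 6+1 = 7 ballots; Aoki wins 7–6.
Varga beats each of Chen, Okafor, Aoki, Ferraro — Varga is the Condorcet winner.

Varga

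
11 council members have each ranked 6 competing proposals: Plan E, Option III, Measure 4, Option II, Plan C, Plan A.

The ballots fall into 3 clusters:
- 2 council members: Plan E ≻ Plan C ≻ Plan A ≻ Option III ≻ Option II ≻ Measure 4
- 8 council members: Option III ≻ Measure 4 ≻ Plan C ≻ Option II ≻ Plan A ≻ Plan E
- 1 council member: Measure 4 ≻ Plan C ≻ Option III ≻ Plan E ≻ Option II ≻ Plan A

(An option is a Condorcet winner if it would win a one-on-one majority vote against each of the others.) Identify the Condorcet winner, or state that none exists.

Option III

Check each pair by majority over 11 ballots:
Plan E vs Option III: Plan E preferred on 2 ballots; Option III wins 9–2.
Plan E vs Measure 4: Plan E preferred on 2 ballots; Measure 4 wins 9–2.
Plan E vs Option II: Plan E is ranked higher on 2+1 = 3 ballots, Option II on 8. Option II wins 8–3.
Plan E vs Plan C: Plan E is ranked higher on 2 ballots, Plan C on 9. Plan C wins 9–2.
Plan E vs Plan A: Plan E preferred on 2+1 = 3 ballots; Plan A wins 8–3.
Option III vs Measure 4: Option III preferred on 2+8 = 10 ballots; Option III wins 10–1.
Option III vs Option II: 11 to 0, Option III.
Option III vs Plan C: Option III is ranked higher on 8 ballots, Plan C on 3. Option III wins 8–3.
Option III vs Plan A: 9 to 2, Option III.
Measure 4 vs Option II: Measure 4 preferred on 8+1 = 9 ballots; Measure 4 wins 9–2.
Measure 4 vs Plan C: Measure 4 preferred on 8+1 = 9 ballots; Measure 4 wins 9–2.
Measure 4 vs Plan A: Measure 4 preferred on 8+1 = 9 ballots; Measure 4 wins 9–2.
Option II vs Plan C: Option II preferred on 0 ballots; Plan C wins 11–0.
Option II vs Plan A: 8+1 = 9 for Option II, 2 for Plan A — Option II by 9–2.
Plan C vs Plan A: 2+8+1 = 11 for Plan C, 0 for Plan A — Plan C by 11–0.
Only Option III has no losses; Option III is the Condorcet winner.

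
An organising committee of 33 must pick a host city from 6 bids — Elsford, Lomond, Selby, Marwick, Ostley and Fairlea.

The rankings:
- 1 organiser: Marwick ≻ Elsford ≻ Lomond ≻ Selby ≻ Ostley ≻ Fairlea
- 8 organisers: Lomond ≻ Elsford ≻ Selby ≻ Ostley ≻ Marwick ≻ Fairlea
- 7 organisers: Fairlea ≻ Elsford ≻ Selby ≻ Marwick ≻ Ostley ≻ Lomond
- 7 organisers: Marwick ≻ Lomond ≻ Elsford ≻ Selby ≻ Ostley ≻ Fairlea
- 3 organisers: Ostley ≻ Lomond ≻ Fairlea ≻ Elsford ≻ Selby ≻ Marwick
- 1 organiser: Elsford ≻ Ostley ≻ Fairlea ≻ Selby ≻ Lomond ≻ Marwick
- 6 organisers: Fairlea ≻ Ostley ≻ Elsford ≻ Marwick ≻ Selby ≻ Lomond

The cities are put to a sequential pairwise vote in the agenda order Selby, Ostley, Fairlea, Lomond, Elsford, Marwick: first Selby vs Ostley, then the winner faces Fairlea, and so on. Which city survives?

Marwick

Round 1: Selby vs Ostley — 23–10, Selby advances.
Round 2: Selby vs Fairlea — 16–17, Fairlea advances.
Round 3: Fairlea vs Lomond — 14–19, Lomond advances.
Round 4: Lomond vs Elsford — 18–15, Lomond advances.
Round 5: Lomond vs Marwick — 12–21, Marwick advances.
Marwick survives the agenda.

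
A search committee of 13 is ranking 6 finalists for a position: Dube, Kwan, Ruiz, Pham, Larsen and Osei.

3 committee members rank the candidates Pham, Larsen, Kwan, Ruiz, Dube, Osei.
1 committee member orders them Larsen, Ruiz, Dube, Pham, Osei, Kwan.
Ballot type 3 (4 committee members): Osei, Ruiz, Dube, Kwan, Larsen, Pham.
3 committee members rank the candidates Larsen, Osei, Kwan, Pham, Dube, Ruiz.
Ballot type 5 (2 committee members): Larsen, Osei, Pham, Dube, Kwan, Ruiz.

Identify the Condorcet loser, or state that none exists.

Pairwise majorities:
Dube vs Kwan: 1+4+2 = 7 for Dube, 6 for Kwan — Dube by 7–6.
Dube vs Ruiz: Dube is ranked higher on 3+2 = 5 ballots, Ruiz on 8. Ruiz wins 8–5.
Dube vs Pham: 1+4 = 5 for Dube, 8 for Pham — Pham by 8–5.
Dube–Larsen: Larsen 9–4.
Dube vs Osei: 3+1 = 4 for Dube, 9 for Osei — Osei by 9–4.
Kwan vs Ruiz: 8 to 5, Kwan.
Kwan vs Pham: Kwan, 7–6.
Kwan vs Larsen: 4 for Kwan, 9 for Larsen — Larsen by 9–4.
Kwan vs Osei: 3 to 10, Osei.
Ruiz vs Pham: Pham, 8–5.
Ruiz vs Larsen: Ruiz is ranked higher on 4 ballots, Larsen on 9. Larsen wins 9–4.
Ruiz vs Osei: Ruiz preferred on 3+1 = 4 ballots; Osei wins 9–4.
Pham vs Larsen: Larsen, 10–3.
Pham vs Osei: Osei, 9–4.
Larsen vs Osei: 3+1+3+2 = 9 for Larsen, 4 for Osei — Larsen by 9–4.
No candidate is winless: Dube beats Kwan; Kwan beats Ruiz; Ruiz beats Dube; Pham beats Dube; Larsen beats Dube; Osei beats Dube. There is no Condorcet loser.

none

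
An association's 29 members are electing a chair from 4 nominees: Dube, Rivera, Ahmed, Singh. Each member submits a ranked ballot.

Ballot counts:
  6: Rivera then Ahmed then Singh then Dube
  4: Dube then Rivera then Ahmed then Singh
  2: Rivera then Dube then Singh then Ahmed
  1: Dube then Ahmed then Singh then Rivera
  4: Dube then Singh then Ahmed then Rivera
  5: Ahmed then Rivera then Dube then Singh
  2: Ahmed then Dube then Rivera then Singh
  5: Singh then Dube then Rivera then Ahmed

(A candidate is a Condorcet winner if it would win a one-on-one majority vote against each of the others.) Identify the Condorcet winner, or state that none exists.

Dube

Check each pair by majority over 29 ballots:
Dube vs Rivera: Dube wins 16–13.
Dube vs Ahmed: Dube wins 16–13.
Dube vs Singh: Dube, 18–11.
Rivera–Ahmed: Rivera 17–12.
Rivera vs Singh: Rivera, 19–10.
Ahmed–Singh: Ahmed 18–11.
Dube wins every pairwise contest, so Dube is the Condorcet winner.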